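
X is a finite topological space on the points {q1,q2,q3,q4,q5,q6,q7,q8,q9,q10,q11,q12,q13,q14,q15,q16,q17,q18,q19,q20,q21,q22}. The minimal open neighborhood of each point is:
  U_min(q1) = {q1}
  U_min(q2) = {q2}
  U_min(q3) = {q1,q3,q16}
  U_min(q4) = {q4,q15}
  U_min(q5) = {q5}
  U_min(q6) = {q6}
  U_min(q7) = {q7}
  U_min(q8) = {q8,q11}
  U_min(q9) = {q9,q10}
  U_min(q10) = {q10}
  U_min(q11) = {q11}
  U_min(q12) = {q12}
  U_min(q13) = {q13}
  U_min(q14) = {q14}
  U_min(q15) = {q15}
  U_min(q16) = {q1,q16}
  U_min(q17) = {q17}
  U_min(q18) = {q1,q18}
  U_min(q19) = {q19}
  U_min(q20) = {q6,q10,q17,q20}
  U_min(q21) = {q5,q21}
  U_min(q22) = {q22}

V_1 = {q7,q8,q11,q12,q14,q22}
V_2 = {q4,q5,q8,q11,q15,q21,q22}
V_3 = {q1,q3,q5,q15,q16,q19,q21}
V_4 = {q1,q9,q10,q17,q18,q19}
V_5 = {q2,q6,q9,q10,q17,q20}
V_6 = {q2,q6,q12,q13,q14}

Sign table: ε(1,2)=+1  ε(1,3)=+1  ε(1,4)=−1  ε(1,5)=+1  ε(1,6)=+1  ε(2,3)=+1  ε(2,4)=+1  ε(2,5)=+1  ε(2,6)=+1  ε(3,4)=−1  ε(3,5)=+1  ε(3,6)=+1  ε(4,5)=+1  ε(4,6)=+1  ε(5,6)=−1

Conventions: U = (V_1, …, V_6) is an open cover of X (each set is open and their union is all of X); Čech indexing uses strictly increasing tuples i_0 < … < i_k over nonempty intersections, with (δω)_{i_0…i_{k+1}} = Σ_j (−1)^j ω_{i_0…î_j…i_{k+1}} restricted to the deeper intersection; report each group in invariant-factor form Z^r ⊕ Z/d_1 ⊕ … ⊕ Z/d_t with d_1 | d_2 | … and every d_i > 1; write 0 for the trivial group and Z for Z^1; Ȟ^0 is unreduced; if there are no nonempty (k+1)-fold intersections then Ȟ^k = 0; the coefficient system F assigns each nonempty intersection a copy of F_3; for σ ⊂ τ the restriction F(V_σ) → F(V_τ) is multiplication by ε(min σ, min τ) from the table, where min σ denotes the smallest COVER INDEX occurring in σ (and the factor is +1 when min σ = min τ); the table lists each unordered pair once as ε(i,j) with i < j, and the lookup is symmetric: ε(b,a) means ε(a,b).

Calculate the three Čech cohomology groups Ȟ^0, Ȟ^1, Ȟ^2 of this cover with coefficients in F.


Ȟ^0 = Z/3; Ȟ^1 = Z/3; Ȟ^2 = 0

nonempty intersections:
  V12={q8,q11,q22} V16={q12,q14} V23={q5,q15,q21} V34={q1,q19} V45={q9,q10,q17} V56={q2,q6}
C dims 6,6; δ0: rk_F3 5
Ȟ^0: (6−5)−0=1 ⇒ Z/3
Ȟ^1: (6−0)−5=1 ⇒ Z/3
Ȟ^2: (0−0)−0=0 ⇒ 0


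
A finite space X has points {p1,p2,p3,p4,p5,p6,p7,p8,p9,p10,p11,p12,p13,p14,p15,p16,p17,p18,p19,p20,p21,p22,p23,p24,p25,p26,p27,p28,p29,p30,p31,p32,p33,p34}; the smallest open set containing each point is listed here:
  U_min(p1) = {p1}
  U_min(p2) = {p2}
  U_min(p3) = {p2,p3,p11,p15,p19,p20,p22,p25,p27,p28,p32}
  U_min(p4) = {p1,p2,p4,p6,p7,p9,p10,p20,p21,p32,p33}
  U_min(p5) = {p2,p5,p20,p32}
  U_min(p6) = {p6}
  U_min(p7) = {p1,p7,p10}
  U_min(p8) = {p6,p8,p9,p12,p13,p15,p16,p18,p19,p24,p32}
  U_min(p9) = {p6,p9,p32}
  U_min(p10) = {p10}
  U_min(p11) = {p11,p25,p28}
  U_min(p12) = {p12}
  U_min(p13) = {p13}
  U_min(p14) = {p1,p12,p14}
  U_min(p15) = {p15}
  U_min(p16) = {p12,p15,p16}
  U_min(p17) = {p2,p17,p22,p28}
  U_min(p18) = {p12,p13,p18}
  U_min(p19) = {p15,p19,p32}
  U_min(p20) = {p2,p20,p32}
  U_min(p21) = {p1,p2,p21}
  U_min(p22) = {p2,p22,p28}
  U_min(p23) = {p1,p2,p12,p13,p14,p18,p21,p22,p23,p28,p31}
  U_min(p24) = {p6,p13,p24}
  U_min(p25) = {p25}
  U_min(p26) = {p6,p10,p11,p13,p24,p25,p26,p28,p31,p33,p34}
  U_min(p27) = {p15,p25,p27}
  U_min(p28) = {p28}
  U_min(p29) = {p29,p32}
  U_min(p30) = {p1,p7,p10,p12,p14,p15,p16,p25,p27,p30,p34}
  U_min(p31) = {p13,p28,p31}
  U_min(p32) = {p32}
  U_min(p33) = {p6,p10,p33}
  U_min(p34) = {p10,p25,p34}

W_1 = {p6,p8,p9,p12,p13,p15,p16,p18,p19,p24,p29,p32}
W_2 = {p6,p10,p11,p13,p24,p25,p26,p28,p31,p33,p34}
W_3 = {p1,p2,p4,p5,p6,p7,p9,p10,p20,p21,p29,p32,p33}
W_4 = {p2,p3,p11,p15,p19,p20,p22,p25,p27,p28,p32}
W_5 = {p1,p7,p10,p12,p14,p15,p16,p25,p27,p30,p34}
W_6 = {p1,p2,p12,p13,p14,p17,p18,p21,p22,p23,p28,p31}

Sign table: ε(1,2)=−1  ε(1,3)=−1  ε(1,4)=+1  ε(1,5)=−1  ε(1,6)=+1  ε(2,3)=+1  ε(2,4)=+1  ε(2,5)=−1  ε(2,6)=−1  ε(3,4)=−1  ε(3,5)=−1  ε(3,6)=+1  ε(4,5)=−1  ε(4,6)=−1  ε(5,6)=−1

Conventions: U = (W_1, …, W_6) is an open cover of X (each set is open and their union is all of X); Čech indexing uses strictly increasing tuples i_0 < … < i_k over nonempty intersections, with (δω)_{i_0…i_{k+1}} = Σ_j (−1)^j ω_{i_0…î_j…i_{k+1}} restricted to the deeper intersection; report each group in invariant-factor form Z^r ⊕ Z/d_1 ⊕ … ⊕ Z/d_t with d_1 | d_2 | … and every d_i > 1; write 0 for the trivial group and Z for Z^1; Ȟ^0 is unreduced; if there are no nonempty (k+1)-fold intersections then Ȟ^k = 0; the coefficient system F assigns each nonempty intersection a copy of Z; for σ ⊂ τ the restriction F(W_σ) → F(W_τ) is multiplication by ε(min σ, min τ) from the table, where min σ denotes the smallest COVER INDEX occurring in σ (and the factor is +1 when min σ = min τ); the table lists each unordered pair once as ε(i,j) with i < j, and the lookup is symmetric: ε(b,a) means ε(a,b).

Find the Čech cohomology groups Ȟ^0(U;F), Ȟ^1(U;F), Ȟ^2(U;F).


nerve of the cover:
  W12={p6,p13,p24} W13={p6,p9,p29,p32} W14={p15,p19,p32} W15={p12,p15,p16} W16={p12,p13,p18} W23={p6,p10,p33} W24={p11,p25,p28} W25={p10,p25,p34} W26={p13,p28,p31} W34={p2,p20,p32} W35={p1,p7,p10} W36={p1,p2,p21} W45={p15,p25,p27} W46={p2,p22,p28} W56={p1,p12,p14}
  W123={p6} W126={p13} W134={p32} W145={p15} W156={p12} W235={p10} W245={p25} W246={p28} W346={p2} W356={p1}
C dims 6,15,10; δ0: rk 6, SNF 1^5·2; δ1: rk 9, SNF 1^9
Ȟ^0 = (6 − 6) − 0 = 0, so Ȟ^0 ≅ 0
Ȟ^1 = (15 − 9) − 6 = 0 plus torsion [2], so Ȟ^1 ≅ Z/2
Ȟ^2 = (10 − 0) − 9 = 1, so Ȟ^2 ≅ Z

Ȟ^0 = 0, Ȟ^1 = Z/2, Ȟ^2 = Z


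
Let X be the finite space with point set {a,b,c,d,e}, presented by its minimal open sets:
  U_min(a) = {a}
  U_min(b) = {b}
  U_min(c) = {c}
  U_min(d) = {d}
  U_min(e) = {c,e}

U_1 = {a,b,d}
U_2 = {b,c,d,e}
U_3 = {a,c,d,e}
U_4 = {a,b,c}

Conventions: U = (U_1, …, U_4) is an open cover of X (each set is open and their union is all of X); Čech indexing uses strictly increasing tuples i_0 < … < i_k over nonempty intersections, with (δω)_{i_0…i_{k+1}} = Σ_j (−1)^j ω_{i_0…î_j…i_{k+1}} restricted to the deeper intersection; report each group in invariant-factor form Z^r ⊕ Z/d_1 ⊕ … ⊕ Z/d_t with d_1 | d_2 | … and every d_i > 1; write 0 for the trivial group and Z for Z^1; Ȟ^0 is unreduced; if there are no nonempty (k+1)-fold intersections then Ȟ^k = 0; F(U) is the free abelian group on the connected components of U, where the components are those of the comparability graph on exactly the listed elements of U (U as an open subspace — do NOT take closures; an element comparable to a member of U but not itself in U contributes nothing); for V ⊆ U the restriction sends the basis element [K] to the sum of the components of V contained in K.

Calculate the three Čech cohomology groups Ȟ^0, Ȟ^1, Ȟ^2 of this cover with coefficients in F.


intersection data:
  U12={b,d} U13={a,d} U14={a,b} U23={c,d,e} U24={b,c} U34={a,c}
  U123={d} U124={b} U134={a} U234={c}
components per intersection:
  U1: {a} {b} {d}
  U2: {b} {c,e} {d}
  U3: {a} {c,e} {d}
  U4: {a} {b} {c}
  U12: {b} {d}
  U13: {a} {d}
  U14: {a} {b}
  U23: {c,e} {d}
  U24: {b} {c}
  U34: {a} {c}
  U123: {d}
  U124: {b}
  U134: {a}
  U234: {c}
C dims 12,12,4; δ0: rk 8, SNF 1^8; δ1: rk 4, SNF 1^4
Ȟ^0 = (12 − 8) − 0 = 4, so Ȟ^0 ≅ Z^4
Ȟ^1 = (12 − 4) − 8 = 0, so Ȟ^1 ≅ 0
Ȟ^2 = (4 − 0) − 4 = 0, so Ȟ^2 ≅ 0

Ȟ^0(U;F) ≅ Z^4, Ȟ^1(U;F) ≅ 0, Ȟ^2(U;F) ≅ 0


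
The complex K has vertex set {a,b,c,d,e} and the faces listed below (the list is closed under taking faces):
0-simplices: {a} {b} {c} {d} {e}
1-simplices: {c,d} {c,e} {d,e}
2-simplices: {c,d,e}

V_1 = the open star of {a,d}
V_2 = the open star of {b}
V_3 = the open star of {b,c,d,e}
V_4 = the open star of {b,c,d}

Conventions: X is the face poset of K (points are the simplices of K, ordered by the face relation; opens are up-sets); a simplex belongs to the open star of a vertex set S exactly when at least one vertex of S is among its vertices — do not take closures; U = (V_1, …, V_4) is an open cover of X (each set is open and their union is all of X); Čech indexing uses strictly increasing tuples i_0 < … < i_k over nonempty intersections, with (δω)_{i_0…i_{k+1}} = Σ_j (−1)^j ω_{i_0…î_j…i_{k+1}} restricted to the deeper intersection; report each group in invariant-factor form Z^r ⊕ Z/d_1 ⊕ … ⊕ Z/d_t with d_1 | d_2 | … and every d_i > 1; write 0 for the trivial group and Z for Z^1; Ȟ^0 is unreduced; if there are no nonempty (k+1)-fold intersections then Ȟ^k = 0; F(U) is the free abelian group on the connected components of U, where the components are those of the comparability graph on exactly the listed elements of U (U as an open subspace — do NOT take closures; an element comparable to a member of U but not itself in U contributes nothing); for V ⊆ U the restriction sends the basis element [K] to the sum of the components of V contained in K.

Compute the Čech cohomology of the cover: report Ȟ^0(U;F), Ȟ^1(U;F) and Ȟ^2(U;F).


Ȟ^0 = Z^3,  Ȟ^1 = 0,  Ȟ^2 = 0

nerve of the cover:
  V1={{a},{d},{c,d},{d,e},{c,d,e}} V2={{b}} V3={{b},{c},{d},{e},{c,d},{c,e},{d,e},{c,d,e}} V4={{b},{c},{d},{c,d},{c,e},{d,e},{c,d,e}}
  V13={{d},{c,d},{d,e},{c,d,e}} V14={{d},{c,d},{d,e},{c,d,e}} V23={{b}} V24={{b}} V34={{b},{c},{d},{c,d},{c,e},{d,e},{c,d,e}}
  V134={{d},{c,d},{d,e},{c,d,e}} V234={{b}}
components per intersection:
  V1: {{a}} {{d},{c,d},{d,e},{c,d,e}}
  V2: {{b}}
  V3: {{b}} {{c},{d},{e},{c,d},{c,e},{d,e},{c,d,e}}
  V4: {{b}} {{c},{d},{c,d},{c,e},{d,e},{c,d,e}}
  V13: {{d},{c,d},{d,e},{c,d,e}}
  V14: {{d},{c,d},{d,e},{c,d,e}}
  V23: {{b}}
  V24: {{b}}
  V34: {{b}} {{c},{d},{c,d},{c,e},{d,e},{c,d,e}}
  V134: {{d},{c,d},{d,e},{c,d,e}}
  V234: {{b}}
C dims 7,6,2; δ0: rk 4, SNF 1^4; δ1: rk 2, SNF 1^2
Ȟ^0 = (7 − 4) − 0 = 3, so Ȟ^0 ≅ Z^3
Ȟ^1 = (6 − 2) − 4 = 0, so Ȟ^1 ≅ 0
Ȟ^2 = (2 − 0) − 2 = 0, so Ȟ^2 ≅ 0


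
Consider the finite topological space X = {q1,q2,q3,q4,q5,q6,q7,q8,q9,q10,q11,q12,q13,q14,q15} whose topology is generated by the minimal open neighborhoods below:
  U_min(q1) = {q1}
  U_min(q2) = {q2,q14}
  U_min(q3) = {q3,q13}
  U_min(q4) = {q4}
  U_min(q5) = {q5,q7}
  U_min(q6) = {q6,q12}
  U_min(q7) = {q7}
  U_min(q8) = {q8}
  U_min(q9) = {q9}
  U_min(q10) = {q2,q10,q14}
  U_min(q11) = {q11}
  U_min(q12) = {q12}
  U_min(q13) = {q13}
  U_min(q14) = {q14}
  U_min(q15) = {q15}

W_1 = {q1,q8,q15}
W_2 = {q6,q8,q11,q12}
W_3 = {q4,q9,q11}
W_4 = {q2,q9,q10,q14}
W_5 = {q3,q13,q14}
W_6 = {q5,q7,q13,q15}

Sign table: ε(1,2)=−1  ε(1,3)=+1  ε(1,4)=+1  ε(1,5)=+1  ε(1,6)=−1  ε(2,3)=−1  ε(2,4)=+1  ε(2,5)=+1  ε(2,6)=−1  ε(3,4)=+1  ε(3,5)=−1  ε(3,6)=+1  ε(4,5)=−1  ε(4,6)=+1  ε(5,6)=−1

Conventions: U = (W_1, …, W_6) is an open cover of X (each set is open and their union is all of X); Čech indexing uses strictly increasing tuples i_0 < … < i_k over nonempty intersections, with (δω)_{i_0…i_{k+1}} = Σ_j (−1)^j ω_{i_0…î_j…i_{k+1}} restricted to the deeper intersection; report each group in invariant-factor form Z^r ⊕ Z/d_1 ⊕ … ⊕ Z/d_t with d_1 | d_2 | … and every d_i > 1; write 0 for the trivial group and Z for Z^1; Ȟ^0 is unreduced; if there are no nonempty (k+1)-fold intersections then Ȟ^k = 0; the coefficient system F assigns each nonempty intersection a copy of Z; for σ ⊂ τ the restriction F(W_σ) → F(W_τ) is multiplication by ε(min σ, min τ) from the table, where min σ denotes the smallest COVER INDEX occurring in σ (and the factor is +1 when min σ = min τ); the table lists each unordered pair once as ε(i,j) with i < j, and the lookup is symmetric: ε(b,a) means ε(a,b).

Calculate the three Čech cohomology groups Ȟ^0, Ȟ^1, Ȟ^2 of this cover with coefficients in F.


nerve simplices:
  W12={q8} W16={q15} W23={q11} W34={q9} W45={q14} W56={q13}
C dims 6,6; δ0: rk 6, SNF 1^5·2
degree 0: 6−6−0 = 0 → Ȟ^0 ≅ 0
degree 1: 6−0−6 = 0 plus torsion [2] → Ȟ^1 ≅ Z/2
degree 2: 0−0−0 = 0 → Ȟ^2 ≅ 0

Ȟ^0 ≅ 0, Ȟ^1 ≅ Z/2, Ȟ^2 ≅ 0


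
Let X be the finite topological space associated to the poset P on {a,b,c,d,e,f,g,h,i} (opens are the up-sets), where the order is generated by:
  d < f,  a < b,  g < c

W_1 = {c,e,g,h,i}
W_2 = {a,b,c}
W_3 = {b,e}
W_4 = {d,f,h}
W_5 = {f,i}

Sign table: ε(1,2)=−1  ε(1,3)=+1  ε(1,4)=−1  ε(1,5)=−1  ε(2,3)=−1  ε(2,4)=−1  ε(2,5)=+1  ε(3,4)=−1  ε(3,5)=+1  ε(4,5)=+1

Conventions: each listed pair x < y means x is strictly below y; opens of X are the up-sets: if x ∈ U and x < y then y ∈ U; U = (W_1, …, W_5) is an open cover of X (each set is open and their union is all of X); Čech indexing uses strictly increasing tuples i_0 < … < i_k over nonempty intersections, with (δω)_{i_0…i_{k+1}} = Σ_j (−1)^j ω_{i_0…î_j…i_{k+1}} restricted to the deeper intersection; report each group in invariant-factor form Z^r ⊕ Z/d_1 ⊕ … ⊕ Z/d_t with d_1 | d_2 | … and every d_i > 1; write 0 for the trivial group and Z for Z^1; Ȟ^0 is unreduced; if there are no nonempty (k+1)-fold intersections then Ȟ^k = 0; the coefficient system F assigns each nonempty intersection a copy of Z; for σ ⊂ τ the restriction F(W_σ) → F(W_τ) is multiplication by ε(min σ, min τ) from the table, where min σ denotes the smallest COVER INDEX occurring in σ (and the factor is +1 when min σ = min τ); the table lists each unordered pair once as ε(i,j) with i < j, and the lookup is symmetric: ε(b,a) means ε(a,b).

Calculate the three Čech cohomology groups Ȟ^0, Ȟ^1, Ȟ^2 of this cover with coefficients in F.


nerve of the cover:
  W12={c} W13={e} W14={h} W15={i} W23={b} W45={f}
C dims 5,6; δ0: rk 4, SNF 1^4
Ȟ^0 = (5 − 4) − 0 = 1, so Ȟ^0 ≅ Z
Ȟ^1 = (6 − 0) − 4 = 2, so Ȟ^1 ≅ Z^2
Ȟ^2 = (0 − 0) − 0 = 0, so Ȟ^2 ≅ 0

Ȟ^0(U;F) ≅ Z, Ȟ^1(U;F) ≅ Z^2 and Ȟ^2(U;F) ≅ 0


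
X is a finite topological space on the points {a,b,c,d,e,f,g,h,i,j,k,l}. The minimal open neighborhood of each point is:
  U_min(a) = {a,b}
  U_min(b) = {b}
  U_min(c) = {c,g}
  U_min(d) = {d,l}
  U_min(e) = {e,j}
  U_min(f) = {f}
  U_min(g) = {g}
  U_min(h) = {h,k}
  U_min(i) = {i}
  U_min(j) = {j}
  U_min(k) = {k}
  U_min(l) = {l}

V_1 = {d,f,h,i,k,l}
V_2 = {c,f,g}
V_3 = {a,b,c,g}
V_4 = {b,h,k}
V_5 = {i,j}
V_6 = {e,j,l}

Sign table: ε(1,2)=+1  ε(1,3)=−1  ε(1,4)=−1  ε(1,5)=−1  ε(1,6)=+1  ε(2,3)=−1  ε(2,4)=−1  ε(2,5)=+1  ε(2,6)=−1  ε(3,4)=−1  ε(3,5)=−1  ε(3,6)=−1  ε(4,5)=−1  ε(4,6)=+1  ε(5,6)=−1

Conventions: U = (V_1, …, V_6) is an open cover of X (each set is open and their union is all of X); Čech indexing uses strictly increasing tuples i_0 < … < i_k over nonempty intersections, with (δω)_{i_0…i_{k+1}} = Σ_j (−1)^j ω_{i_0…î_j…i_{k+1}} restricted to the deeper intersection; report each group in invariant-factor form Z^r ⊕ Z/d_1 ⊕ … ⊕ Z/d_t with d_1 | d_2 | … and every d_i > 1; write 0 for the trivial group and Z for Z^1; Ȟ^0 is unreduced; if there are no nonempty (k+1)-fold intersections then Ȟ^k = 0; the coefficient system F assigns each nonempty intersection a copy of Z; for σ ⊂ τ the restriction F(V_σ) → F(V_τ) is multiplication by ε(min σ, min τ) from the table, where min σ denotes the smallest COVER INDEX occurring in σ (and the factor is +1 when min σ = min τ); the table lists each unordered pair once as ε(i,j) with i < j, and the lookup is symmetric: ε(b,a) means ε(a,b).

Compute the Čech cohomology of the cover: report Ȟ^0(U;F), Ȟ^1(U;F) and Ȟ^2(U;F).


Ȟ^0 ≅ 0, Ȟ^1 ≅ Z ⊕ Z/2 and Ȟ^2 ≅ 0

nerve simplices:
  V12={f} V14={h,k} V15={i} V16={l} V23={c,g} V34={b} V56={j}
C dims 6,7; δ0: rk 6, SNF 1^5·2
degree 0: 6−6−0 = 0 → Ȟ^0 ≅ 0
degree 1: 7−0−6 = 1 plus torsion [2] → Ȟ^1 ≅ Z ⊕ Z/2
degree 2: 0−0−0 = 0 → Ȟ^2 ≅ 0


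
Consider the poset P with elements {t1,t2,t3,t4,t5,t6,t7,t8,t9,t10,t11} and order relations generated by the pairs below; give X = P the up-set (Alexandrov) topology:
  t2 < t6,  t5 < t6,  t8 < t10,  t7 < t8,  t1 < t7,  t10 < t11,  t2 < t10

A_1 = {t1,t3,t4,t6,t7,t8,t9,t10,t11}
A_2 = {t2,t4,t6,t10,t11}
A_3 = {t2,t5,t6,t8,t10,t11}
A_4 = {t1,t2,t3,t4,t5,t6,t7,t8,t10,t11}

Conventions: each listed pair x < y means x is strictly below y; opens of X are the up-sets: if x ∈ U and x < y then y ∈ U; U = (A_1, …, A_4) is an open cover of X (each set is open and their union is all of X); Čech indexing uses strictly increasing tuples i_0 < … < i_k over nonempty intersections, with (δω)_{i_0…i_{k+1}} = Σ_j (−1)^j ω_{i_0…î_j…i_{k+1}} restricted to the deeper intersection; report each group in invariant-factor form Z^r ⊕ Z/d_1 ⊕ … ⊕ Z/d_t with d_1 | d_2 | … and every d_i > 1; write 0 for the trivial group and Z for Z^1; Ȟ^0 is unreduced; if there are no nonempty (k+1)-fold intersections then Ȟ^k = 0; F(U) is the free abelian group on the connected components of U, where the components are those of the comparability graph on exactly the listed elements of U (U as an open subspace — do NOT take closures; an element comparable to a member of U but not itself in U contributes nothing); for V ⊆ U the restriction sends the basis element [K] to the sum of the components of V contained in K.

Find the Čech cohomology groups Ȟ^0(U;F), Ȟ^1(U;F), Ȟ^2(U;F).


nerve of the cover:
  A12={t4,t6,t10,t11} A13={t6,t8,t10,t11} A14={t1,t3,t4,t6,t7,t8,t10,t11} A23={t2,t6,t10,t11} A24={t2,t4,t6,t10,t11} A34={t2,t5,t6,t8,t10,t11}
  A123={t6,t10,t11} A124={t4,t6,t10,t11} A134={t6,t8,t10,t11} A234={t2,t6,t10,t11}
  A1234={t6,t10,t11}
components per intersection:
  A1: {t1,t7,t8,t10,t11} {t3} {t4} {t6} {t9}
  A2: {t2,t6,t10,t11} {t4}
  A3: {t2,t5,t6,t8,t10,t11}
  A4: {t1,t2,t5,t6,t7,t8,t10,t11} {t3} {t4}
  A12: {t4} {t6} {t10,t11}
  A13: {t6} {t8,t10,t11}
  A14: {t1,t7,t8,t10,t11} {t3} {t4} {t6}
  A23: {t2,t6,t10,t11}
  A24: {t2,t6,t10,t11} {t4}
  A34: {t2,t5,t6,t8,t10,t11}
  A123: {t6} {t10,t11}
  A124: {t4} {t6} {t10,t11}
  A134: {t6} {t8,t10,t11}
  A234: {t2,t6,t10,t11}
  A1234: {t6} {t10,t11}
C dims 11,13,8,2; δ0: rk 7, SNF 1^7; δ1: rk 6, SNF 1^6; δ2: rk 2, SNF 1^2
Ȟ^0 = (11 − 7) − 0 = 4, so Ȟ^0 ≅ Z^4
Ȟ^1 = (13 − 6) − 7 = 0, so Ȟ^1 ≅ 0
Ȟ^2 = (8 − 2) − 6 = 0, so Ȟ^2 ≅ 0

Ȟ^0 = Z^4, Ȟ^1 = 0 and Ȟ^2 = 0


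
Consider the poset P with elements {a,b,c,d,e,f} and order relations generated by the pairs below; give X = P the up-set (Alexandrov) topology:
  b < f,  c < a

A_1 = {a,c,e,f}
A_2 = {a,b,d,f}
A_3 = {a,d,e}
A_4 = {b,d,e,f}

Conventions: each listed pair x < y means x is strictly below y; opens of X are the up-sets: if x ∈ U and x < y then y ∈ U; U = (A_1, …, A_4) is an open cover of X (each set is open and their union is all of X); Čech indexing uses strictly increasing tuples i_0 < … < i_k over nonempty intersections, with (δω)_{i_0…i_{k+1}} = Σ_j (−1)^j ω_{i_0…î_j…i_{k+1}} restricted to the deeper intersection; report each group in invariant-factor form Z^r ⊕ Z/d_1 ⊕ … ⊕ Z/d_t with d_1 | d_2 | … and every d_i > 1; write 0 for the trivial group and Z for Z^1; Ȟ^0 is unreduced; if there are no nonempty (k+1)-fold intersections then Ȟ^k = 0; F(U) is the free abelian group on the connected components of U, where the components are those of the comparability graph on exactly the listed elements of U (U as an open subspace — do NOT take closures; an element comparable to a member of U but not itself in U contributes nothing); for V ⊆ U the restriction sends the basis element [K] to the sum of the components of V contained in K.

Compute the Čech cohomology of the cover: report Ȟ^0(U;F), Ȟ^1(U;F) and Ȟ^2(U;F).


cover nerve:
  A12={a,f} A13={a,e} A14={e,f} A23={a,d} A24={b,d,f} A34={d,e}
  A123={a} A124={f} A134={e} A234={d}
components per intersection:
  A1: {a,c} {e} {f}
  A2: {a} {b,f} {d}
  A3: {a} {d} {e}
  A4: {b,f} {d} {e}
  A12: {a} {f}
  A13: {a} {e}
  A14: {e} {f}
  A23: {a} {d}
  A24: {b,f} {d}
  A34: {d} {e}
  A123: {a}
  A124: {f}
  A134: {e}
  A234: {d}
C dims 12,12,4; δ0: rk 8, SNF 1^8; δ1: rk 4, SNF 1^4
Ȟ^0: (12−8)−0=4 ⇒ Z^4
Ȟ^1: (12−4)−8=0 ⇒ 0
Ȟ^2: (4−0)−4=0 ⇒ 0

Ȟ^0 ≅ Z^4, Ȟ^1 ≅ 0 and Ȟ^2 ≅ 0


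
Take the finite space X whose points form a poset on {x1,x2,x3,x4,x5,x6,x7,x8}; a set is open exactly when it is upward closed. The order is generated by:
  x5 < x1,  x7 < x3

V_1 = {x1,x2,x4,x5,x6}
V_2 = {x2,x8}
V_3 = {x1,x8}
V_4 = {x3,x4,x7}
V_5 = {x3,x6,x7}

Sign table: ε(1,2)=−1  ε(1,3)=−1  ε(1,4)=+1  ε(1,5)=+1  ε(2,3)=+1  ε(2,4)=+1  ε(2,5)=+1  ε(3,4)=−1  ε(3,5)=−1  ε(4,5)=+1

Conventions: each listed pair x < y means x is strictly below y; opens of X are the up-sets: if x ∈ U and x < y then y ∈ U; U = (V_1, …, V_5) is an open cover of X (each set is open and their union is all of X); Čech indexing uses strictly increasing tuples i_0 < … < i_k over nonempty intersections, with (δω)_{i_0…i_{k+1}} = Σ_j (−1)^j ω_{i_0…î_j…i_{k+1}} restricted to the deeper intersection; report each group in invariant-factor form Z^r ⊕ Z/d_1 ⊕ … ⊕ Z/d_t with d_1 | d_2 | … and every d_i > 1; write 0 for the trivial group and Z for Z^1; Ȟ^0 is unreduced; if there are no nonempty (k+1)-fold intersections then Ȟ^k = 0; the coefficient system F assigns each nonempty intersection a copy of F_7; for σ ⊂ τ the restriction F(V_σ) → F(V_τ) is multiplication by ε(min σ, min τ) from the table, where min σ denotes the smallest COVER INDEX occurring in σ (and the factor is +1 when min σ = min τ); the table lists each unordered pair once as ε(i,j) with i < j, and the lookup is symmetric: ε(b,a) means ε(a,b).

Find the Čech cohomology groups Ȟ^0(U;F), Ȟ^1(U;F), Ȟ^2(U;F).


Ȟ^0 ≅ Z/7; Ȟ^1 ≅ Z/7 ⊕ Z/7; Ȟ^2 ≅ 0

nonempty overlaps:
  V12={x2} V13={x1} V14={x4} V15={x6} V23={x8} V45={x3,x7}
C dims 5,6; δ0: rk_F7 4
degree 0: 5−4−0 = 1 → Ȟ^0 ≅ Z/7
degree 1: 6−0−4 = 2 → Ȟ^1 ≅ Z/7 ⊕ Z/7
degree 2: 0−0−0 = 0 → Ȟ^2 ≅ 0


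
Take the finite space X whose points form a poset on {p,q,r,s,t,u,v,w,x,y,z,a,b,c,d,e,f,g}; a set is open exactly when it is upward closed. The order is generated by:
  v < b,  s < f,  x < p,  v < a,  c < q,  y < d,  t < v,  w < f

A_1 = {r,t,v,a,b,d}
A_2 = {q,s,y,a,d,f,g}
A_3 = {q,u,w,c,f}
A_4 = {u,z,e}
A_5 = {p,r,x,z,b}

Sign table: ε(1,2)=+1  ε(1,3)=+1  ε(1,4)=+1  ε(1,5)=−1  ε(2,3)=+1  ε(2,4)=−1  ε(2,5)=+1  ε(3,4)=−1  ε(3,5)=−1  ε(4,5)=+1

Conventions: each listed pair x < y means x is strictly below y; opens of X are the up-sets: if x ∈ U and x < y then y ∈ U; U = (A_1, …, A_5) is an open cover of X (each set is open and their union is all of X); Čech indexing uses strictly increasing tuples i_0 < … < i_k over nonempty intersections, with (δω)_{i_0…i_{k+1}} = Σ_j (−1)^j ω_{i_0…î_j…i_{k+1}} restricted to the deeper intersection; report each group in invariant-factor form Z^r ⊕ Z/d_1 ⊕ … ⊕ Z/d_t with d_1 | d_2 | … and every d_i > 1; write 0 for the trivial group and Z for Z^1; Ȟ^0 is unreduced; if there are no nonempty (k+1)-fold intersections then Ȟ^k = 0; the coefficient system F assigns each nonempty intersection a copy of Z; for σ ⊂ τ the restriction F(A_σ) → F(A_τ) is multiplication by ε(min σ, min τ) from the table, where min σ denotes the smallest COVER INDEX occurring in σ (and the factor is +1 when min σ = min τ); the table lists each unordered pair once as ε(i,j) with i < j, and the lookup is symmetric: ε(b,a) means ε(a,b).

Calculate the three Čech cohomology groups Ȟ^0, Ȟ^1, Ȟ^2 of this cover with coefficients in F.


intersection data:
  A12={a,d} A15={r,b} A23={q,f} A34={u} A45={z}
C dims 5,5; δ0: rk 4, SNF 1^4
Ȟ^0 = (5 − 4) − 0 = 1, so Ȟ^0 ≅ Z
Ȟ^1 = (5 − 0) − 4 = 1, so Ȟ^1 ≅ Z
Ȟ^2 = (0 − 0) − 0 = 0, so Ȟ^2 ≅ 0

Ȟ^0(U;F) ≅ Z; Ȟ^1(U;F) ≅ Z; Ȟ^2(U;F) ≅ 0


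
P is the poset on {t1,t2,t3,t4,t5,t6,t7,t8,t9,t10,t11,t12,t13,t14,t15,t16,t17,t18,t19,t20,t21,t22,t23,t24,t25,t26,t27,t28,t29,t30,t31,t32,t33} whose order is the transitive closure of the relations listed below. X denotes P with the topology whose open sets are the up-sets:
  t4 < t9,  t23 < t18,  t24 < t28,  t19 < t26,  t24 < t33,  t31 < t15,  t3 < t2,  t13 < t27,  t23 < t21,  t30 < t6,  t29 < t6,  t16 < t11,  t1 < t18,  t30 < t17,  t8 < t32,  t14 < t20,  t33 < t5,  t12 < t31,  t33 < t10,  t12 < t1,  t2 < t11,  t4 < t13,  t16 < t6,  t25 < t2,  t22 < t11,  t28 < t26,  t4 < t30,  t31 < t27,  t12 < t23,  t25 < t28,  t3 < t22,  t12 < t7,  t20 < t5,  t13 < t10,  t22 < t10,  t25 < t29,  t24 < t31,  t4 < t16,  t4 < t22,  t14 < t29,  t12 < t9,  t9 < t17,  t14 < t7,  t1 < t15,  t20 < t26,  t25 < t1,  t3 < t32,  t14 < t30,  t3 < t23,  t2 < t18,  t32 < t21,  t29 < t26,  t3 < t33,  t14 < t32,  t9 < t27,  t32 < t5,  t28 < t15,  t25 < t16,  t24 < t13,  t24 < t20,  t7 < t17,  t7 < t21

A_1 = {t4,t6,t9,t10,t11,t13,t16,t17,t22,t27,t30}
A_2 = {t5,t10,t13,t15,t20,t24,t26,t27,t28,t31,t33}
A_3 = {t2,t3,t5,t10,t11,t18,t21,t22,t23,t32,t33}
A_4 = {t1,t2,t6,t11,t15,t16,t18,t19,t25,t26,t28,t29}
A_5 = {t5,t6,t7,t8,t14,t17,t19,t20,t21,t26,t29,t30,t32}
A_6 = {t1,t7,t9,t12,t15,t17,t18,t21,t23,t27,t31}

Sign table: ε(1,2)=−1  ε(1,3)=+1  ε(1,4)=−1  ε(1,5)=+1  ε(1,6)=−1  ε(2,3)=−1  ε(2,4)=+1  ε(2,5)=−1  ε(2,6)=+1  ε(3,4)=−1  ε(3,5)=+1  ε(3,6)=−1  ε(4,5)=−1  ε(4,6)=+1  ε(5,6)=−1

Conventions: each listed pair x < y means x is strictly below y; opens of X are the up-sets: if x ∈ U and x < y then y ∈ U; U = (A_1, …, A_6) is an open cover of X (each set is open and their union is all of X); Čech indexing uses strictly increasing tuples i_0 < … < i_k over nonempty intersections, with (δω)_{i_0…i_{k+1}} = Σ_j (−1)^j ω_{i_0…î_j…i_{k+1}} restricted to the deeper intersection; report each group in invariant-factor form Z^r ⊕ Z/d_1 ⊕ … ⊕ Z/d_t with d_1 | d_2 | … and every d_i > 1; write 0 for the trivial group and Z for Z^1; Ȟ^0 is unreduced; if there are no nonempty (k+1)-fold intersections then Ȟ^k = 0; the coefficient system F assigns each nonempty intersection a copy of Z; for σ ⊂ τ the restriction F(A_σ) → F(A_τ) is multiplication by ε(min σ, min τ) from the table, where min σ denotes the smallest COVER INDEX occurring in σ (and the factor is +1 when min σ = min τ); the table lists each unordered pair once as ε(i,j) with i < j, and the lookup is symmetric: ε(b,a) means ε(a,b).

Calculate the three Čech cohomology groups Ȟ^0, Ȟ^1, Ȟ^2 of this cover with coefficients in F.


Ȟ^0 = Z,  Ȟ^1 = 0,  Ȟ^2 = Z/2

intersection data:
  A12={t10,t13,t27} A13={t10,t11,t22} A14={t6,t11,t16} A15={t6,t17,t30} A16={t9,t17,t27} A23={t5,t10,t33} A24={t15,t26,t28} A25={t5,t20,t26} A26={t15,t27,t31} A34={t2,t11,t18} A35={t5,t21,t32} A36={t18,t21,t23} A45={t6,t19,t26,t29} A46={t1,t15,t18} A56={t7,t17,t21}
  A123={t10} A126={t27} A134={t11} A145={t6} A156={t17} A235={t5} A245={t26} A246={t15} A346={t18} A356={t21}
C dims 6,15,10; δ0: rk 5, SNF 1^5; δ1: rk 10, SNF 1^9·2
Ȟ^0 = (6 − 5) − 0 = 1, so Ȟ^0 ≅ Z
Ȟ^1 = (15 − 10) − 5 = 0, so Ȟ^1 ≅ 0
Ȟ^2 = (10 − 0) − 10 = 0 plus torsion [2], so Ȟ^2 ≅ Z/2


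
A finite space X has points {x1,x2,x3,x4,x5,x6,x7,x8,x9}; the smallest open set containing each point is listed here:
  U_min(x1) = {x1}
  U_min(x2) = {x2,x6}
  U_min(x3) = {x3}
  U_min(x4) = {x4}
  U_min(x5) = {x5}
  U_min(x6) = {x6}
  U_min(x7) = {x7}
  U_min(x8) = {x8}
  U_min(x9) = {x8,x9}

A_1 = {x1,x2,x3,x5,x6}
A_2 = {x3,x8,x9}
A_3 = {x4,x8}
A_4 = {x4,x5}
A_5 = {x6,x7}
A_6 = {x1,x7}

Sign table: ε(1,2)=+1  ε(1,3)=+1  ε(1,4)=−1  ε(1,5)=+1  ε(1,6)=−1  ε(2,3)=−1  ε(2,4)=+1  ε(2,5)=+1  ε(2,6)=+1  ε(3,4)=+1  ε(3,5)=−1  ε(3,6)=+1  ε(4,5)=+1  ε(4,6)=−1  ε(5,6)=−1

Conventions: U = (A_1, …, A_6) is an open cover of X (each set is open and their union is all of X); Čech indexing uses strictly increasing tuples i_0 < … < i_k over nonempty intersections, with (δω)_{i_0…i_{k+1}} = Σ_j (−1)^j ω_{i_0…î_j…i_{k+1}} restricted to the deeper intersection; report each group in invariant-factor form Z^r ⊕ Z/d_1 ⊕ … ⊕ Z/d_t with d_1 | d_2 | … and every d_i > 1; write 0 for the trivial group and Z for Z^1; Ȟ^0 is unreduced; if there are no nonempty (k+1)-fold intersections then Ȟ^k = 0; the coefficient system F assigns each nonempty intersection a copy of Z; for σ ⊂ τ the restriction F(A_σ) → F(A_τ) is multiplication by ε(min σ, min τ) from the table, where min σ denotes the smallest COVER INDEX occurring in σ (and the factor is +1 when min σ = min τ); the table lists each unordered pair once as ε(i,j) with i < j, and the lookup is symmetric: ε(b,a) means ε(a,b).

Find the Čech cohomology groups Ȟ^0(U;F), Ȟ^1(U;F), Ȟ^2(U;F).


nerve simplices:
  A12={x3} A14={x5} A15={x6} A16={x1} A23={x8} A34={x4} A56={x7}
C dims 6,7; δ0: rk 5, SNF 1^5
degree 0: 6−5−0 = 1 → Ȟ^0 ≅ Z
degree 1: 7−0−5 = 2 → Ȟ^1 ≅ Z^2
degree 2: 0−0−0 = 0 → Ȟ^2 ≅ 0

Ȟ^0 ≅ Z, Ȟ^1 ≅ Z^2, Ȟ^2 ≅ 0


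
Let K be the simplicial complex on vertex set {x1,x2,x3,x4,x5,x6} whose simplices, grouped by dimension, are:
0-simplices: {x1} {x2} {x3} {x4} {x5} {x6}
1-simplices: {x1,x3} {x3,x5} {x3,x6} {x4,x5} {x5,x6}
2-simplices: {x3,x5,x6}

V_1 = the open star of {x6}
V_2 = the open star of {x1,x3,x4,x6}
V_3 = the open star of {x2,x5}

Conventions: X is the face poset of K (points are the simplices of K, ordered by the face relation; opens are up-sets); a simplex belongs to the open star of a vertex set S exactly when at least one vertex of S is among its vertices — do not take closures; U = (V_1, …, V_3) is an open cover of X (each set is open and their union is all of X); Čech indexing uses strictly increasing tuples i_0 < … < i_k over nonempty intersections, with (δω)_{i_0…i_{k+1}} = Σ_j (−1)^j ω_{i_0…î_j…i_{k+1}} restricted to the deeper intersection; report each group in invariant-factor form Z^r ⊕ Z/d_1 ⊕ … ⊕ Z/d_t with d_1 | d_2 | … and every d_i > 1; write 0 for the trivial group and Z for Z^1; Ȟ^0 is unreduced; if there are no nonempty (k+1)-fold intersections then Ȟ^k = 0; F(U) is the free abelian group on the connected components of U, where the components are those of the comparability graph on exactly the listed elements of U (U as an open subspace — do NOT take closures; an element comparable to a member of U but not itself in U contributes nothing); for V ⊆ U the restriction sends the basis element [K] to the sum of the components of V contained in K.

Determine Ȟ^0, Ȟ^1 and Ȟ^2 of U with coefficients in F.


nerve of the cover:
  V1={{x6},{x3,x6},{x5,x6},{x3,x5,x6}} V2={{x1},{x3},{x4},{x6},{x1,x3},{x3,x5},{x3,x6},{x4,x5},{x5,x6},{x3,x5,x6}} V3={{x2},{x5},{x3,x5},{x4,x5},{x5,x6},{x3,x5,x6}}
  V12={{x6},{x3,x6},{x5,x6},{x3,x5,x6}} V13={{x5,x6},{x3,x5,x6}} V23={{x3,x5},{x4,x5},{x5,x6},{x3,x5,x6}}
  V123={{x5,x6},{x3,x5,x6}}
components per intersection:
  V1: {{x6},{x3,x6},{x5,x6},{x3,x5,x6}}
  V2: {{x1},{x3},{x6},{x1,x3},{x3,x5},{x3,x6},{x5,x6},{x3,x5,x6}} {{x4},{x4,x5}}
  V3: {{x2}} {{x5},{x3,x5},{x4,x5},{x5,x6},{x3,x5,x6}}
  V12: {{x6},{x3,x6},{x5,x6},{x3,x5,x6}}
  V13: {{x5,x6},{x3,x5,x6}}
  V23: {{x3,x5},{x5,x6},{x3,x5,x6}} {{x4,x5}}
  V123: {{x5,x6},{x3,x5,x6}}
C dims 5,4,1; δ0: rk 3, SNF 1^3; δ1: rk 1, SNF 1^1
Ȟ^0 = (5 − 3) − 0 = 2, so Ȟ^0 ≅ Z^2
Ȟ^1 = (4 − 1) − 3 = 0, so Ȟ^1 ≅ 0
Ȟ^2 = (1 − 0) − 1 = 0, so Ȟ^2 ≅ 0

Ȟ^0 ≅ Z^2, Ȟ^1 ≅ 0, Ȟ^2 ≅ 0


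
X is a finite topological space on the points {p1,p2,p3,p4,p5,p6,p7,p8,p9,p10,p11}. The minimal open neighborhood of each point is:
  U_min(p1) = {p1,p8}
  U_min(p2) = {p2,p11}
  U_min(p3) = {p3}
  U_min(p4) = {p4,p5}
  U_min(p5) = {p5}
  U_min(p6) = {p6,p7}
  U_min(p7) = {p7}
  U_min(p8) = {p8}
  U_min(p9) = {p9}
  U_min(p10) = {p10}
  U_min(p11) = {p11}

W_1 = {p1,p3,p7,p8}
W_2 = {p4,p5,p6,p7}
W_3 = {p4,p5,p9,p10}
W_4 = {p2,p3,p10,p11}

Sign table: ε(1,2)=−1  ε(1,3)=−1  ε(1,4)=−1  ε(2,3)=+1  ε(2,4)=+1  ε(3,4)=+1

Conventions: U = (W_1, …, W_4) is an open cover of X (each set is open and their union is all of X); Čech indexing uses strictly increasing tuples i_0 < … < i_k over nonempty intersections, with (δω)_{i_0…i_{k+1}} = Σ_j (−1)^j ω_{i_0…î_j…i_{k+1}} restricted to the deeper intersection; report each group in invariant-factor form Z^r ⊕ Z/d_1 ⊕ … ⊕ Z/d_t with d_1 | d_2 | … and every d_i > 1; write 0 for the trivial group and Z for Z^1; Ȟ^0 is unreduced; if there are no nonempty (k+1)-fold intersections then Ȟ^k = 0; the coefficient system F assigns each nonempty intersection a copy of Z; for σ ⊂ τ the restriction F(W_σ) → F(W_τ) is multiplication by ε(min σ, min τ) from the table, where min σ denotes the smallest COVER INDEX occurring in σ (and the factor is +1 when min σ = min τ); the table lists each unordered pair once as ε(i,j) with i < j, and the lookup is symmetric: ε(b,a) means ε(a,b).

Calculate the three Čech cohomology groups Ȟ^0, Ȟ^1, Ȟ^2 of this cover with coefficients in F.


Ȟ^0 = Z, Ȟ^1 = Z, Ȟ^2 = 0

cover nerve:
  W12={p7} W14={p3} W23={p4,p5} W34={p10}
C dims 4,4; δ0: rk 3, SNF 1^3
Ȟ^0: (4−3)−0=1 ⇒ Z
Ȟ^1: (4−0)−3=1 ⇒ Z
Ȟ^2: (0−0)−0=0 ⇒ 0


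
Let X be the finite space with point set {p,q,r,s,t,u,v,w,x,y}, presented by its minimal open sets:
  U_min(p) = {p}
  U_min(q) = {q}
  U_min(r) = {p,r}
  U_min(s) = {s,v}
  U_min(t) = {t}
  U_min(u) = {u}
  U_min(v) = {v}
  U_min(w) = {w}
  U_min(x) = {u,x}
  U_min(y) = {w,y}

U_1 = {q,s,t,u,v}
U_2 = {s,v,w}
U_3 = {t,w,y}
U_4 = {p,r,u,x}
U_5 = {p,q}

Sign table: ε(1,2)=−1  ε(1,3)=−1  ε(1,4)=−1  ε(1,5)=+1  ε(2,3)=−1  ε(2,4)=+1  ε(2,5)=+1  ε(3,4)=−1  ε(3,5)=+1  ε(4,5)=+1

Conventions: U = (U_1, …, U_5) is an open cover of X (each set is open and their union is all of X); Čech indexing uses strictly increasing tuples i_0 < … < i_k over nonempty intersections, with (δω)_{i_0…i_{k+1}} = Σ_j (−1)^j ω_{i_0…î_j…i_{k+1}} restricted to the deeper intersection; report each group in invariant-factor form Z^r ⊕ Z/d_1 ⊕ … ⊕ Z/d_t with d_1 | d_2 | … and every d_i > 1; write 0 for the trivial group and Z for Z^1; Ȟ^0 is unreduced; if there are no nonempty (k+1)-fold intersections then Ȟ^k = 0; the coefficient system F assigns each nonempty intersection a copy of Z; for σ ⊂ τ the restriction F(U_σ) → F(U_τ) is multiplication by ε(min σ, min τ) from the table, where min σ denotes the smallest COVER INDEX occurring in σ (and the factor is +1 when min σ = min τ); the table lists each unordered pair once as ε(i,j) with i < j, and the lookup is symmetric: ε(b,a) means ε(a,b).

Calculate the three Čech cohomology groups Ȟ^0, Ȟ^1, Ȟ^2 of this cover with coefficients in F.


Ȟ^0 = 0, Ȟ^1 = Z ⊕ Z/2 and Ȟ^2 = 0

nonempty intersections:
  U12={s,v} U13={t} U14={u} U15={q} U23={w} U45={p}
C dims 5,6; δ0: rk 5, SNF 1^4·2
Ȟ^0: (5−5)−0=0 ⇒ 0
Ȟ^1: (6−0)−5=1 plus torsion [2] ⇒ Z ⊕ Z/2
Ȟ^2: (0−0)−0=0 ⇒ 0


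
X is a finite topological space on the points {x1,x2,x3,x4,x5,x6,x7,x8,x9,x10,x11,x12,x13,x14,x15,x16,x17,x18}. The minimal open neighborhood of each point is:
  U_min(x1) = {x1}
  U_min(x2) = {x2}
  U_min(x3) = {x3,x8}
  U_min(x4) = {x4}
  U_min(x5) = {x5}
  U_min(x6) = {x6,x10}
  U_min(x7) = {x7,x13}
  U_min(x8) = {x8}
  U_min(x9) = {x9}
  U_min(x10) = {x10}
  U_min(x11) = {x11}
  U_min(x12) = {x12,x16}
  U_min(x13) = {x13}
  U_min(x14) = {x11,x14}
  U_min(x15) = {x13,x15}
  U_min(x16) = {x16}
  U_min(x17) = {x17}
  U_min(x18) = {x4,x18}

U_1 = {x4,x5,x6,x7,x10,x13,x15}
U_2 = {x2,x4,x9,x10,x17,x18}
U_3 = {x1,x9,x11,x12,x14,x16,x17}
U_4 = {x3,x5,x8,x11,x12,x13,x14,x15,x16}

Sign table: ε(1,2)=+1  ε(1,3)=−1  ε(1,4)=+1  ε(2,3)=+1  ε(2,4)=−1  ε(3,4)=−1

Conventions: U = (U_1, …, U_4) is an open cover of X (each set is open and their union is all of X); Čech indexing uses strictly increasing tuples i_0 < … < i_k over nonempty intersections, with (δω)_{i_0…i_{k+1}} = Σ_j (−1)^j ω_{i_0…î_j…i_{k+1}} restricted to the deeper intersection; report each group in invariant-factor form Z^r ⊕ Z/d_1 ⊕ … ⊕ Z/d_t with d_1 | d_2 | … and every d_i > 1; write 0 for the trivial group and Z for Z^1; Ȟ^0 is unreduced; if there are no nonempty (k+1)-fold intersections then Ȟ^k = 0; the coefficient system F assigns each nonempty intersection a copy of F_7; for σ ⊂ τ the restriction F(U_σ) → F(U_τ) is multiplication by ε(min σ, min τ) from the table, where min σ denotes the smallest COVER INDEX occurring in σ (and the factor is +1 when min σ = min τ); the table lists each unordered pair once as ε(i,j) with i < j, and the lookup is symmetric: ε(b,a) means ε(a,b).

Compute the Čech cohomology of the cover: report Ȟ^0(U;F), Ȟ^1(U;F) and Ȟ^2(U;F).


nonempty overlaps:
  U12={x4,x10} U14={x5,x13,x15} U23={x9,x17} U34={x11,x12,x14,x16}
C dims 4,4; δ0: rk_F7 4
degree 0: 4−4−0 = 0 → Ȟ^0 ≅ 0
degree 1: 4−0−4 = 0 → Ȟ^1 ≅ 0
degree 2: 0−0−0 = 0 → Ȟ^2 ≅ 0

Ȟ^0 ≅ 0,  Ȟ^1 ≅ 0,  Ȟ^2 ≅ 0


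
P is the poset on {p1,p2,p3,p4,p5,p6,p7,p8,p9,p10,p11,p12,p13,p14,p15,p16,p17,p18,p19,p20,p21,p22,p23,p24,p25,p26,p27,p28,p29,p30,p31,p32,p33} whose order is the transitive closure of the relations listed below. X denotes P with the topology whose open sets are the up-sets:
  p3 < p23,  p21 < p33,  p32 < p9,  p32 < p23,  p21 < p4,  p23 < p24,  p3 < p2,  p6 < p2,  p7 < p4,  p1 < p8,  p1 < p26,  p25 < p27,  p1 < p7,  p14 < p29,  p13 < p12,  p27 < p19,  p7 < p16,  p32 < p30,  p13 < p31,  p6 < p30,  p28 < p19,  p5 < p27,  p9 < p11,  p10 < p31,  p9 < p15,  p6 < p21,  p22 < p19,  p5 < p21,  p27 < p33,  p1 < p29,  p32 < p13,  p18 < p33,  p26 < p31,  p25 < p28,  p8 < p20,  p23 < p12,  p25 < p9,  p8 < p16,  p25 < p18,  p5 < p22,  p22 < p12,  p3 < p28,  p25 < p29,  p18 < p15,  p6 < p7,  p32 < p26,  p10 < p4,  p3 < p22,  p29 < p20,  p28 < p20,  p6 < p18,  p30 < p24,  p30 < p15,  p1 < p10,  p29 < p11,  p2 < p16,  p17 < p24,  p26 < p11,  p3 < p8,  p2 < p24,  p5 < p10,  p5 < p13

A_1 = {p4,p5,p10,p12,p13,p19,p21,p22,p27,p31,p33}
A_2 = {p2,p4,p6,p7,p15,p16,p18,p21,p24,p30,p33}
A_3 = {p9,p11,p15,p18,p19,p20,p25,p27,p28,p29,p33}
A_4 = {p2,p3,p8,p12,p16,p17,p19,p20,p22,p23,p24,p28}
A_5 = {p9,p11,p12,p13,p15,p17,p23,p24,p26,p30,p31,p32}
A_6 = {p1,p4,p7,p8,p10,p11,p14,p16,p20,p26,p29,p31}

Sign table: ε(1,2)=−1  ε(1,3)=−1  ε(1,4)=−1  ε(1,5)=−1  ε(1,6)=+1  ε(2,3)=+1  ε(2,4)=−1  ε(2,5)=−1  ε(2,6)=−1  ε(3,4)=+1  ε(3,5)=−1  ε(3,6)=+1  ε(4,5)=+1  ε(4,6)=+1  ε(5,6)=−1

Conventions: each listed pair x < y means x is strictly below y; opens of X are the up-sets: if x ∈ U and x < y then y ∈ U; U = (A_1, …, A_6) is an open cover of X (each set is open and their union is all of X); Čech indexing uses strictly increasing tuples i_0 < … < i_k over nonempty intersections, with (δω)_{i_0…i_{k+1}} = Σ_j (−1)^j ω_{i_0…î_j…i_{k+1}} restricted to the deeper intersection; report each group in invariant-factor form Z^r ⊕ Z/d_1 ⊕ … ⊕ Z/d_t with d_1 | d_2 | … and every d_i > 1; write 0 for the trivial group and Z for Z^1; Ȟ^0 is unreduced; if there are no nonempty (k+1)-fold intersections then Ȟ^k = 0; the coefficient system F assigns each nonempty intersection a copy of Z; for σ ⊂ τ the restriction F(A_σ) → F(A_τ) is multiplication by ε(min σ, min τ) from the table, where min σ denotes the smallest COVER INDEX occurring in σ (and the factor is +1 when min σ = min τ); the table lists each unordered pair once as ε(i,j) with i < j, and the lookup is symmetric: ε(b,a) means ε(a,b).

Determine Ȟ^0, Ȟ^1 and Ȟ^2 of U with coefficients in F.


Ȟ^0 ≅ 0,  Ȟ^1 ≅ Z/2,  Ȟ^2 ≅ Z

nerve of the cover:
  A12={p4,p21,p33} A13={p19,p27,p33} A14={p12,p19,p22} A15={p12,p13,p31} A16={p4,p10,p31} A23={p15,p18,p33} A24={p2,p16,p24} A25={p15,p24,p30} A26={p4,p7,p16} A34={p19,p20,p28} A35={p9,p11,p15} A36={p11,p20,p29} A45={p12,p17,p23,p24} A46={p8,p16,p20} A56={p11,p26,p31}
  A123={p33} A126={p4} A134={p19} A145={p12} A156={p31} A235={p15} A245={p24} A246={p16} A346={p20} A356={p11}
C dims 6,15,10; δ0: rk 6, SNF 1^5·2; δ1: rk 9, SNF 1^9
Ȟ^0 = (6 − 6) − 0 = 0, so Ȟ^0 ≅ 0
Ȟ^1 = (15 − 9) − 6 = 0 plus torsion [2], so Ȟ^1 ≅ Z/2
Ȟ^2 = (10 − 0) − 9 = 1, so Ȟ^2 ≅ Z
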